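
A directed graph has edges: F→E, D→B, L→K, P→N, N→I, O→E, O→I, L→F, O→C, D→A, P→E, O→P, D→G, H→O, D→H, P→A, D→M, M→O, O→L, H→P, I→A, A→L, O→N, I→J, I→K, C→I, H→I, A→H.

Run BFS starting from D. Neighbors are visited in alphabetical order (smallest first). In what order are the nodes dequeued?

D, A, B, G, H, M, L, I, O, P, F, K, J, C, E, N

Visit D; enqueue A, B, G, H, M → queue [A, B, G, H, M]
Visit A; enqueue L → queue [B, G, H, M, L]
Visit B → queue [G, H, M, L]
Visit G → queue [H, M, L]
Visit H; enqueue I, O, P → queue [M, L, I, O, P]
Visit M → queue [L, I, O, P]
Visit L; enqueue F, K → queue [I, O, P, F, K]
Visit I; enqueue J → queue [O, P, F, K, J]
Visit O; enqueue C, E, N → queue [P, F, K, J, C, E, N]
Visit P → queue [F, K, J, C, E, N]
Visit F → queue [K, J, C, E, N]
Visit K → queue [J, C, E, N]
Visit J → queue [C, E, N]
Visit C → queue [E, N]
Visit E → queue [N]
Visit N → queue []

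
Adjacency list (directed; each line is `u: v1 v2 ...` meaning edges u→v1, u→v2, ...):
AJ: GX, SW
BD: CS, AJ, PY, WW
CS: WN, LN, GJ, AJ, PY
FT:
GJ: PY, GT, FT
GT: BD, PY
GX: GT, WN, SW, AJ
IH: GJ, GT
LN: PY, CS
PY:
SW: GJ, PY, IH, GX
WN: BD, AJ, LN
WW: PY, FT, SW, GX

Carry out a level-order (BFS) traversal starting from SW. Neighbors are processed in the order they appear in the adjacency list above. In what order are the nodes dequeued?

SW, GJ, PY, IH, GX, GT, FT, WN, AJ, BD, LN, CS, WW

Visit SW; enqueue GJ, PY, IH, GX → queue [GJ, PY, IH, GX]
Visit GJ; enqueue GT, FT → queue [PY, IH, GX, GT, FT]
Visit PY → queue [IH, GX, GT, FT]
Visit IH → queue [GX, GT, FT]
Visit GX; enqueue WN, AJ → queue [GT, FT, WN, AJ]
Visit GT; enqueue BD → queue [FT, WN, AJ, BD]
Visit FT → queue [WN, AJ, BD]
Visit WN; enqueue LN → queue [AJ, BD, LN]
Visit AJ → queue [BD, LN]
Visit BD; enqueue CS, WW → queue [LN, CS, WW]
Visit LN → queue [CS, WW]
Visit CS → queue [WW]
Visit WW → queue []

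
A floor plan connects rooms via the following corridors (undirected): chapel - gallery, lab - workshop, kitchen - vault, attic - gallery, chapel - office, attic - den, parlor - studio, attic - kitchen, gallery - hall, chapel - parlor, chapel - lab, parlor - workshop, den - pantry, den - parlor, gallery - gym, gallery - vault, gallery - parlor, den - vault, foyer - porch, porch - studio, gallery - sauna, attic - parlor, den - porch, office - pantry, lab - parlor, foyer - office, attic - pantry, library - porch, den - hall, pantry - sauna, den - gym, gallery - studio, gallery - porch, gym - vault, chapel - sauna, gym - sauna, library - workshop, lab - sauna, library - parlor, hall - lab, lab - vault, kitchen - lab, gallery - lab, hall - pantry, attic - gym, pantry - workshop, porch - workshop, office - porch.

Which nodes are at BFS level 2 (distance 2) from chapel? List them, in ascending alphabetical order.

attic, den, foyer, gym, hall, kitchen, library, pantry, porch, studio, vault, workshop

Level 0: chapel
Level 1: gallery, lab, office, parlor, sauna
Level 2: attic, den, foyer, gym, hall, kitchen, library, pantry, porch, studio, vault, workshop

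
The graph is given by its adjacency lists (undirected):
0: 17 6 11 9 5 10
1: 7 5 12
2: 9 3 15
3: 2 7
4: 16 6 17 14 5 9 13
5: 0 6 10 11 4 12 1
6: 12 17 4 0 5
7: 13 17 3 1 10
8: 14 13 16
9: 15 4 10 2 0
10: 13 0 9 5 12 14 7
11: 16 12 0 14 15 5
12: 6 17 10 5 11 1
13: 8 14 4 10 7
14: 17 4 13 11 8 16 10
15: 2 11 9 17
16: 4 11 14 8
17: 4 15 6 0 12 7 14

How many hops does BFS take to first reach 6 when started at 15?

2

Level 0: 15
Level 1: 2, 9, 11, 17
Level 2: 0, 3, 4, 5, 6, 7, 10, 12, 14, 16
Level 3: 1, 8, 13
6 first appears at level 2.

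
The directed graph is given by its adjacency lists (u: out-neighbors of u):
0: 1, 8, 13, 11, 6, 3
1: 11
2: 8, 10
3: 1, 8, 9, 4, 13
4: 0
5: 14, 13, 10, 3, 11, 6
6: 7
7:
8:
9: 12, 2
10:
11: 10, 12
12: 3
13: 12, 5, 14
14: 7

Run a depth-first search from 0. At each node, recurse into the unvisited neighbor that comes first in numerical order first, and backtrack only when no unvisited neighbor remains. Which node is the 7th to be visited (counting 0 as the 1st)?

Visit 0
0 → 1
1 → 11
11 → 10
11 → 12
12 → 3
3 → 4
3 → 8
3 → 9
9 → 2
3 → 13
13 → 5
5 → 6
6 → 7
5 → 14

Visit order: 0, 1, 11, 10, 12, 3, 4, 8, 9, 2, 13, 5, 6, 7, 14

4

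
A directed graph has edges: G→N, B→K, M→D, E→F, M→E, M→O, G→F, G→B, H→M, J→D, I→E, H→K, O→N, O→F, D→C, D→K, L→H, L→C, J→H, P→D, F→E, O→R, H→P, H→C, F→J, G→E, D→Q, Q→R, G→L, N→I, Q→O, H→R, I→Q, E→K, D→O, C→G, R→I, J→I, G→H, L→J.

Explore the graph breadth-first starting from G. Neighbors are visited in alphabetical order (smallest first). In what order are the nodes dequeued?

Visit G; enqueue B, E, F, H, L, N → queue [B, E, F, H, L, N]
Visit B; enqueue K → queue [E, F, H, L, N, K]
Visit E → queue [F, H, L, N, K]
Visit F; enqueue J → queue [H, L, N, K, J]
Visit H; enqueue C, M, P, R → queue [L, N, K, J, C, M, P, R]
Visit L → queue [N, K, J, C, M, P, R]
Visit N; enqueue I → queue [K, J, C, M, P, R, I]
Visit K → queue [J, C, M, P, R, I]
Visit J; enqueue D → queue [C, M, P, R, I, D]
Visit C → queue [M, P, R, I, D]
Visit M; enqueue O → queue [P, R, I, D, O]
Visit P → queue [R, I, D, O]
Visit R → queue [I, D, O]
Visit I; enqueue Q → queue [D, O, Q]
Visit D → queue [O, Q]
Visit O → queue [Q]
Visit Q → queue []

G → B → E → F → H → L → N → K → J → C → M → P → R → I → D → O → Q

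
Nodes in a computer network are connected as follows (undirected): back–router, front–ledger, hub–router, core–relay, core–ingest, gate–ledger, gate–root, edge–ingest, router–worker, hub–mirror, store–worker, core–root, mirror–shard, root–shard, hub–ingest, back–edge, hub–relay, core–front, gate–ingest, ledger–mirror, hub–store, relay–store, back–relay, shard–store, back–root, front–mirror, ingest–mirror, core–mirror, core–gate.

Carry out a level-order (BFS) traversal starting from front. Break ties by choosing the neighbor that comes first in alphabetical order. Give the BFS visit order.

Visit front; enqueue core, ledger, mirror → queue [core, ledger, mirror]
Visit core; enqueue gate, ingest, relay, root → queue [ledger, mirror, gate, ingest, relay, root]
Visit ledger → queue [mirror, gate, ingest, relay, root]
Visit mirror; enqueue hub, shard → queue [gate, ingest, relay, root, hub, shard]
Visit gate → queue [ingest, relay, root, hub, shard]
Visit ingest; enqueue edge → queue [relay, root, hub, shard, edge]
Visit relay; enqueue back, store → queue [root, hub, shard, edge, back, store]
Visit root → queue [hub, shard, edge, back, store]
Visit hub; enqueue router → queue [shard, edge, back, store, router]
Visit shard → queue [edge, back, store, router]
Visit edge → queue [back, store, router]
Visit back → queue [store, router]
Visit store; enqueue worker → queue [router, worker]
Visit router → queue [worker]
Visit worker → queue []

front core ledger mirror gate ingest relay root hub shard edge back store router worker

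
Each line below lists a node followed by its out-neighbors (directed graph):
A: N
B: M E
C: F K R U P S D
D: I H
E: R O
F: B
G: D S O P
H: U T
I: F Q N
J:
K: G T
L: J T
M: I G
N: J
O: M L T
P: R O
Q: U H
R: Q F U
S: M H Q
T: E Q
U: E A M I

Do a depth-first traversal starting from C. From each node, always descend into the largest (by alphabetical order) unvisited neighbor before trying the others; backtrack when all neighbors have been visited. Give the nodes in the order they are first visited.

Visit C
C → U
U → M
M → I
I → Q
Q → H
H → T
T → E
E → R
R → F
F → B
E → O
O → L
L → J
I → N
M → G
G → S
G → P
G → D
U → A
C → K

C U M I Q H T E R F B O L J N G S P D A K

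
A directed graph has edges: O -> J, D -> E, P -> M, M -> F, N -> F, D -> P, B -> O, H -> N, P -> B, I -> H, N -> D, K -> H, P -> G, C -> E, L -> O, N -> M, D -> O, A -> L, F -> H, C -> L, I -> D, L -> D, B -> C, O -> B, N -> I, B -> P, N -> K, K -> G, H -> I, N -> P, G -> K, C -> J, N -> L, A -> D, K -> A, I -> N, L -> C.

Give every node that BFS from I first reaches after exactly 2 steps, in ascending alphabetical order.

Level 0: I
Level 1: D, H, N
Level 2: E, F, K, L, M, O, P
Level 3: A, B, C, G, J

E, F, K, L, M, O, P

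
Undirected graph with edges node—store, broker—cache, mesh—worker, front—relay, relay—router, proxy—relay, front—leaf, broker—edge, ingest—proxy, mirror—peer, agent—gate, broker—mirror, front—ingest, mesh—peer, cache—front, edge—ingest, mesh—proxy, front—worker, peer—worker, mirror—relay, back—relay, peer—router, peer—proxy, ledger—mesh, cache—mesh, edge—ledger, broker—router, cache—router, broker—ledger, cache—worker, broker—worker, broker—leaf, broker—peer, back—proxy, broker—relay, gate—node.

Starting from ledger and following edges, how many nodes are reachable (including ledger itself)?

15

BFS from ledger visits: ledger, mesh, edge, broker, worker, proxy, peer, cache, ingest, router, relay, mirror, leaf, front, back
Reachable nodes: 15 of 19 total.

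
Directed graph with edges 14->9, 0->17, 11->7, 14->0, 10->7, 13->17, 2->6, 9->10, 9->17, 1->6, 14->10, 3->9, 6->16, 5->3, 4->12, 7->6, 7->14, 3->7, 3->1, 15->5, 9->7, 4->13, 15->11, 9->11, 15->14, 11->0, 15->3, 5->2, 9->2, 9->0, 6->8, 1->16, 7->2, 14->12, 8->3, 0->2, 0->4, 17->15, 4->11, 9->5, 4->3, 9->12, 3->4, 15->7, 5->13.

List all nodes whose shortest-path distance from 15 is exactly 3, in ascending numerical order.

Level 0: 15
Level 1: 3, 5, 7, 11, 14
Level 2: 0, 1, 2, 4, 6, 9, 10, 12, 13
Level 3: 8, 16, 17

8, 16, 17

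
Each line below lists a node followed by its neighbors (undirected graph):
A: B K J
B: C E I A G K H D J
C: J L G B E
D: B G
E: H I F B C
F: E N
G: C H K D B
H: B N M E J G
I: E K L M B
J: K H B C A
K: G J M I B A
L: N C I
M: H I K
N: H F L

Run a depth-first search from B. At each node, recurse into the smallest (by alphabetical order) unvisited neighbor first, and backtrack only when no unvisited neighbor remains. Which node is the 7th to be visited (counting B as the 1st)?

N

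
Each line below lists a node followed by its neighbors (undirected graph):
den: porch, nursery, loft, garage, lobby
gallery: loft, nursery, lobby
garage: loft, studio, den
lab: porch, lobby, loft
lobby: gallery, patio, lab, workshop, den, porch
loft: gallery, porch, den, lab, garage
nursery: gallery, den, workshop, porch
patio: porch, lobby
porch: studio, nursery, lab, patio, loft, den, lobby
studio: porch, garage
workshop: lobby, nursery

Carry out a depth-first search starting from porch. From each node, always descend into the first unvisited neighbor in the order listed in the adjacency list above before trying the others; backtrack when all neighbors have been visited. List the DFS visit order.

Visit porch
porch → studio
studio → garage
garage → loft
loft → gallery
gallery → nursery
nursery → den
den → lobby
lobby → patio
lobby → lab
lobby → workshop

porch, studio, garage, loft, gallery, nursery, den, lobby, patio, lab, workshop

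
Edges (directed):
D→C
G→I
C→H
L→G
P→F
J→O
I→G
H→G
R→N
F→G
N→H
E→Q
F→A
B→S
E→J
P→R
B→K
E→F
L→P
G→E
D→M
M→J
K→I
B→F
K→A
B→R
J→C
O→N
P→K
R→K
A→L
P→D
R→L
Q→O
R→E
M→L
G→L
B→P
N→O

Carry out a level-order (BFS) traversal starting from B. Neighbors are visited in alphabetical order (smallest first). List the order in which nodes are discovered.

Visit B; enqueue F, K, P, R, S → queue [F, K, P, R, S]
Visit F; enqueue A, G → queue [K, P, R, S, A, G]
Visit K; enqueue I → queue [P, R, S, A, G, I]
Visit P; enqueue D → queue [R, S, A, G, I, D]
Visit R; enqueue E, L, N → queue [S, A, G, I, D, E, L, N]
Visit S → queue [A, G, I, D, E, L, N]
Visit A → queue [G, I, D, E, L, N]
Visit G → queue [I, D, E, L, N]
Visit I → queue [D, E, L, N]
Visit D; enqueue C, M → queue [E, L, N, C, M]
Visit E; enqueue J, Q → queue [L, N, C, M, J, Q]
Visit L → queue [N, C, M, J, Q]
Visit N; enqueue H, O → queue [C, M, J, Q, H, O]
Visit C → queue [M, J, Q, H, O]
Visit M → queue [J, Q, H, O]
Visit J → queue [Q, H, O]
Visit Q → queue [H, O]
Visit H → queue [O]
Visit O → queue []

B, F, K, P, R, S, A, G, I, D, E, L, N, C, M, J, Q, H, O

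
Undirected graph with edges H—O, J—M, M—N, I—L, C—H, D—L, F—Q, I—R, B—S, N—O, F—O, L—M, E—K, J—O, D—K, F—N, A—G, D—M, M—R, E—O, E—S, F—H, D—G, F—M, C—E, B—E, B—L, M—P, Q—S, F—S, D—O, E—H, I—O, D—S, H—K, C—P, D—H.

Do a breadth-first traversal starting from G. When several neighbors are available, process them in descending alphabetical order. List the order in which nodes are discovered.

Visit G; enqueue D, A → queue [D, A]
Visit D; enqueue S, O, M, L, K, H → queue [A, S, O, M, L, K, H]
Visit A → queue [S, O, M, L, K, H]
Visit S; enqueue Q, F, E, B → queue [O, M, L, K, H, Q, F, E, B]
Visit O; enqueue N, J, I → queue [M, L, K, H, Q, F, E, B, N, J, I]
Visit M; enqueue R, P → queue [L, K, H, Q, F, E, B, N, J, I, R, P]
Visit L → queue [K, H, Q, F, E, B, N, J, I, R, P]
Visit K → queue [H, Q, F, E, B, N, J, I, R, P]
Visit H; enqueue C → queue [Q, F, E, B, N, J, I, R, P, C]
Visit Q → queue [F, E, B, N, J, I, R, P, C]
Visit F → queue [E, B, N, J, I, R, P, C]
Visit E → queue [B, N, J, I, R, P, C]
Visit B → queue [N, J, I, R, P, C]
Visit N → queue [J, I, R, P, C]
Visit J → queue [I, R, P, C]
Visit I → queue [R, P, C]
Visit R → queue [P, C]
Visit P → queue [C]
Visit C → queue []

G, D, A, S, O, M, L, K, H, Q, F, E, B, N, J, I, R, P, C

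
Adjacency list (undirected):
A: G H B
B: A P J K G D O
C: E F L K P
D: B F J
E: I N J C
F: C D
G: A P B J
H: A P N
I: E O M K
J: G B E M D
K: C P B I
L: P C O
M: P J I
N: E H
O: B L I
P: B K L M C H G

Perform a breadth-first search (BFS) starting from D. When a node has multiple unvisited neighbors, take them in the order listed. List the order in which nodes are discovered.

Visit D; enqueue B, F, J → queue [B, F, J]
Visit B; enqueue A, P, K, G, O → queue [F, J, A, P, K, G, O]
Visit F; enqueue C → queue [J, A, P, K, G, O, C]
Visit J; enqueue E, M → queue [A, P, K, G, O, C, E, M]
Visit A; enqueue H → queue [P, K, G, O, C, E, M, H]
Visit P; enqueue L → queue [K, G, O, C, E, M, H, L]
Visit K; enqueue I → queue [G, O, C, E, M, H, L, I]
Visit G → queue [O, C, E, M, H, L, I]
Visit O → queue [C, E, M, H, L, I]
Visit C → queue [E, M, H, L, I]
Visit E; enqueue N → queue [M, H, L, I, N]
Visit M → queue [H, L, I, N]
Visit H → queue [L, I, N]
Visit L → queue [I, N]
Visit I → queue [N]
Visit N → queue []

D, B, F, J, A, P, K, G, O, C, E, M, H, L, I, N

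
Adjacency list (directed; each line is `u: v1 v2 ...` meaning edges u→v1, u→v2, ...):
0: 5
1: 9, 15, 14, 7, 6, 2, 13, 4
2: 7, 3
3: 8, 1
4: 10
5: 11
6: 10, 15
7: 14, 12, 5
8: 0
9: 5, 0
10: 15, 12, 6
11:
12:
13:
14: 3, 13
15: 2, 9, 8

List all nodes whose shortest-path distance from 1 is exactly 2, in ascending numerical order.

Level 0: 1
Level 1: 2, 4, 6, 7, 9, 13, 14, 15
Level 2: 0, 3, 5, 8, 10, 12
Level 3: 11

0, 3, 5, 8, 10, 12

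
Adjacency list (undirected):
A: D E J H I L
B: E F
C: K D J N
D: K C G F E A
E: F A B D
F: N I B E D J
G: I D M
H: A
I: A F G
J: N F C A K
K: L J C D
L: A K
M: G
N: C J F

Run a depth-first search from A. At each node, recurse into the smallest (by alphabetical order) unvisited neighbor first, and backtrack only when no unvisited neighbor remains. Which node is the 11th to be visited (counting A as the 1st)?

Visit A
A → D
D → C
C → J
J → F
F → B
B → E
F → I
I → G
G → M
F → N
J → K
K → L
A → H

Visit order: A, D, C, J, F, B, E, I, G, M, N, K, L, H

N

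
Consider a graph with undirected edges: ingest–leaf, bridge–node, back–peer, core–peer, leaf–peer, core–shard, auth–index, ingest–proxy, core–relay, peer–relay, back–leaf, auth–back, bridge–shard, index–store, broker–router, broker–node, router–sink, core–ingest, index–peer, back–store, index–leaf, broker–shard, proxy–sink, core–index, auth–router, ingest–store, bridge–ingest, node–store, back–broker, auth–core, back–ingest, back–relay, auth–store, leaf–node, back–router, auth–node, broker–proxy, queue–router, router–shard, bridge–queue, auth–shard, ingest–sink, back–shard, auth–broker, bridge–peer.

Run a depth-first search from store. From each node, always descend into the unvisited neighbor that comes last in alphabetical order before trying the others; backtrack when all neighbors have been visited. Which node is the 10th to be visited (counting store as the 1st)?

Visit store
store → node
node → leaf
leaf → peer
peer → relay
relay → core
core → shard
shard → router
router → sink
sink → proxy
proxy → ingest
ingest → bridge
bridge → queue
ingest → back
back → broker
broker → auth
auth → index

Visit order: store, node, leaf, peer, relay, core, shard, router, sink, proxy, ingest, bridge, queue, back, broker, auth, index

proxy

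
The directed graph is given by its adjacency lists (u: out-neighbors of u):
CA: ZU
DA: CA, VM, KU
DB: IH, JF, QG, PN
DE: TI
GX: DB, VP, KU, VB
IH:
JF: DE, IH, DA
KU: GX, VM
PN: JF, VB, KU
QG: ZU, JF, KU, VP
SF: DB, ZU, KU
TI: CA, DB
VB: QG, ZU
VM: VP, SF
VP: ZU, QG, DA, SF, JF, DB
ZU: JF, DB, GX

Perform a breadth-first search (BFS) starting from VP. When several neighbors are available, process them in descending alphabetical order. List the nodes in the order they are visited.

Visit VP; enqueue ZU, SF, QG, JF, DB, DA → queue [ZU, SF, QG, JF, DB, DA]
Visit ZU; enqueue GX → queue [SF, QG, JF, DB, DA, GX]
Visit SF; enqueue KU → queue [QG, JF, DB, DA, GX, KU]
Visit QG → queue [JF, DB, DA, GX, KU]
Visit JF; enqueue IH, DE → queue [DB, DA, GX, KU, IH, DE]
Visit DB; enqueue PN → queue [DA, GX, KU, IH, DE, PN]
Visit DA; enqueue VM, CA → queue [GX, KU, IH, DE, PN, VM, CA]
Visit GX; enqueue VB → queue [KU, IH, DE, PN, VM, CA, VB]
Visit KU → queue [IH, DE, PN, VM, CA, VB]
Visit IH → queue [DE, PN, VM, CA, VB]
Visit DE; enqueue TI → queue [PN, VM, CA, VB, TI]
Visit PN → queue [VM, CA, VB, TI]
Visit VM → queue [CA, VB, TI]
Visit CA → queue [VB, TI]
Visit VB → queue [TI]
Visit TI → queue []

VP ZU SF QG JF DB DA GX KU IH DE PN VM CA VB TI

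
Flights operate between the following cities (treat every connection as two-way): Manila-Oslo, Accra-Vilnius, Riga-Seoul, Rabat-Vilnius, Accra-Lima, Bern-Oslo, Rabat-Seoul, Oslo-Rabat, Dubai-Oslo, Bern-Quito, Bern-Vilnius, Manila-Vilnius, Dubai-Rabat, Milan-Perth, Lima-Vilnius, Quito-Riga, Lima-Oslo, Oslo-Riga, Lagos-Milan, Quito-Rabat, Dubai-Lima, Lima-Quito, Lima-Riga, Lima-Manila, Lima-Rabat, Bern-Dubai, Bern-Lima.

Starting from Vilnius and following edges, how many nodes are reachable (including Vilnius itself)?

BFS from Vilnius visits: Vilnius, Rabat, Manila, Lima, Bern, Accra, Seoul, Quito, Oslo, Dubai, Riga
Reachable nodes: 11 of 14 total.

11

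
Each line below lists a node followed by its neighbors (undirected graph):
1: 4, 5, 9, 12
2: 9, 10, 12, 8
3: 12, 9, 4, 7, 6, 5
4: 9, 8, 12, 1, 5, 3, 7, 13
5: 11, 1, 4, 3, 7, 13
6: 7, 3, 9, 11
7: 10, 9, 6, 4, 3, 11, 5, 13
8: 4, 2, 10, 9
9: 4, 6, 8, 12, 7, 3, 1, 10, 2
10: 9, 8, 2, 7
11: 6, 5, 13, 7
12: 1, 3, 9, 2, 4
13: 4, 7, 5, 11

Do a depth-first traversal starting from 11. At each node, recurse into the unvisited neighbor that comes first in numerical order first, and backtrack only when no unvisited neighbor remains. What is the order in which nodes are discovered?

Visit 11
11 → 5
5 → 1
1 → 4
4 → 3
3 → 6
6 → 7
7 → 9
9 → 2
2 → 8
8 → 10
2 → 12
7 → 13

11 5 1 4 3 6 7 9 2 8 10 12 13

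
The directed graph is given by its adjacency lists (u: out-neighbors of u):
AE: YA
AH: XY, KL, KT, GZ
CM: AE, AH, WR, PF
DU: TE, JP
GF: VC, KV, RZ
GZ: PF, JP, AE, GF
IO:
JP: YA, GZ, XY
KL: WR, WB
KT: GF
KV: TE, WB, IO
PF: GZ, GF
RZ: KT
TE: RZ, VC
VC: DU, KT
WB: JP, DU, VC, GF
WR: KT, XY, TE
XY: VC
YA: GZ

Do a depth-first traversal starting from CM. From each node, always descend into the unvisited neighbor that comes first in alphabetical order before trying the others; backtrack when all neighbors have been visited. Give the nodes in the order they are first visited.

CM, AE, YA, GZ, GF, KV, IO, TE, RZ, KT, VC, DU, JP, XY, WB, PF, AH, KL, WR

Visit CM
CM → AE
AE → YA
YA → GZ
GZ → GF
GF → KV
KV → IO
KV → TE
TE → RZ
RZ → KT
TE → VC
VC → DU
DU → JP
JP → XY
KV → WB
GZ → PF
CM → AH
AH → KL
KL → WR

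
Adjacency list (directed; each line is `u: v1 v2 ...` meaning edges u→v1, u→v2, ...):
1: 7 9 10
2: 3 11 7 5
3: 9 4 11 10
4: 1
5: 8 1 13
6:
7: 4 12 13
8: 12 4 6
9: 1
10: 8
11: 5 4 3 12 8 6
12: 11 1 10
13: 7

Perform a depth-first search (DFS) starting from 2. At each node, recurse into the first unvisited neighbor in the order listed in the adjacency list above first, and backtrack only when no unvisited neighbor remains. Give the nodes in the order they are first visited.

2 → 3 → 9 → 1 → 7 → 4 → 12 → 11 → 5 → 8 → 6 → 13 → 10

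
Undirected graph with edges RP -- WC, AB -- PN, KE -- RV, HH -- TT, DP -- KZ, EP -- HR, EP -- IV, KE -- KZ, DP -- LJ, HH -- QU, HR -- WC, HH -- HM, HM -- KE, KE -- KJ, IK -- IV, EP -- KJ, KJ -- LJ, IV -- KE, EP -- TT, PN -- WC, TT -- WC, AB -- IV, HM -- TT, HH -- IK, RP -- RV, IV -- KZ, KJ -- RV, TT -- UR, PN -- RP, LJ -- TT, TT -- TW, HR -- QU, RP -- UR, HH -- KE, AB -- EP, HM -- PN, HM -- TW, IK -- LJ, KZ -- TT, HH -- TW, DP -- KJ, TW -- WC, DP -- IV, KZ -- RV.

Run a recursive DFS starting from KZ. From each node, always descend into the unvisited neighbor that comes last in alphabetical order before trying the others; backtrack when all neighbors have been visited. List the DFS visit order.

KZ TT WC TW HM PN RP UR RV KJ LJ IK IV KE HH QU HR EP AB DP

Visit KZ
KZ → TT
TT → WC
WC → TW
TW → HM
HM → PN
PN → RP
RP → UR
RP → RV
RV → KJ
KJ → LJ
LJ → IK
IK → IV
IV → KE
KE → HH
HH → QU
QU → HR
HR → EP
EP → AB
IV → DP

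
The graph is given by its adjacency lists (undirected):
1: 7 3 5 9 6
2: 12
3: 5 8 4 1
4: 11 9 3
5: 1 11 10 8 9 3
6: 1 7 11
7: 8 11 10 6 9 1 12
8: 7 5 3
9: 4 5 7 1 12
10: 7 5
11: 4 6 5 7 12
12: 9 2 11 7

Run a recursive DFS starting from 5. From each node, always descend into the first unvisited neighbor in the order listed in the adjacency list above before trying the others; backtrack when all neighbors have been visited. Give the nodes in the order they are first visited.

5 -> 1 -> 7 -> 8 -> 3 -> 4 -> 11 -> 6 -> 12 -> 9 -> 2 -> 10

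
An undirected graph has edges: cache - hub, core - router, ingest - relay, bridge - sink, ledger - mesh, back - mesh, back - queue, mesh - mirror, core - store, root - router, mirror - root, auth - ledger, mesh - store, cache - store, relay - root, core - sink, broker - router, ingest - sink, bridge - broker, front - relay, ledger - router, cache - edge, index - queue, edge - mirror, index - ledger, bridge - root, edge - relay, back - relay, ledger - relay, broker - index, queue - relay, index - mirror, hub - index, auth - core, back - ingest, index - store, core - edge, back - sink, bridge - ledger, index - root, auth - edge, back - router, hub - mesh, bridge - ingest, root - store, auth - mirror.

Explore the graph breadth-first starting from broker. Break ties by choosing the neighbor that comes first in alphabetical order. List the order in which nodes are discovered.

broker → bridge → index → router → ingest → ledger → root → sink → hub → mirror → queue → store → back → core → relay → auth → mesh → cache → edge → front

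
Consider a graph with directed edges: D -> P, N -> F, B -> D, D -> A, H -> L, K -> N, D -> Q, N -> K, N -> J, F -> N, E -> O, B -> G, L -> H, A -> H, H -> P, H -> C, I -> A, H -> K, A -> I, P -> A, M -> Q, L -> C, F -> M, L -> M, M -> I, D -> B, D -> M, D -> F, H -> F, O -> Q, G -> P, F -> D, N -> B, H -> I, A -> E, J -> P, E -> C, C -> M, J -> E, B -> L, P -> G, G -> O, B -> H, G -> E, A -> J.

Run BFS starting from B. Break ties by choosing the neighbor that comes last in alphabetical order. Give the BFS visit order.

Visit B; enqueue L, H, G, D → queue [L, H, G, D]
Visit L; enqueue M, C → queue [H, G, D, M, C]
Visit H; enqueue P, K, I, F → queue [G, D, M, C, P, K, I, F]
Visit G; enqueue O, E → queue [D, M, C, P, K, I, F, O, E]
Visit D; enqueue Q, A → queue [M, C, P, K, I, F, O, E, Q, A]
Visit M → queue [C, P, K, I, F, O, E, Q, A]
Visit C → queue [P, K, I, F, O, E, Q, A]
Visit P → queue [K, I, F, O, E, Q, A]
Visit K; enqueue N → queue [I, F, O, E, Q, A, N]
Visit I → queue [F, O, E, Q, A, N]
Visit F → queue [O, E, Q, A, N]
Visit O → queue [E, Q, A, N]
Visit E → queue [Q, A, N]
Visit Q → queue [A, N]
Visit A; enqueue J → queue [N, J]
Visit N → queue [J]
Visit J → queue []

B -> L -> H -> G -> D -> M -> C -> P -> K -> I -> F -> O -> E -> Q -> A -> N -> J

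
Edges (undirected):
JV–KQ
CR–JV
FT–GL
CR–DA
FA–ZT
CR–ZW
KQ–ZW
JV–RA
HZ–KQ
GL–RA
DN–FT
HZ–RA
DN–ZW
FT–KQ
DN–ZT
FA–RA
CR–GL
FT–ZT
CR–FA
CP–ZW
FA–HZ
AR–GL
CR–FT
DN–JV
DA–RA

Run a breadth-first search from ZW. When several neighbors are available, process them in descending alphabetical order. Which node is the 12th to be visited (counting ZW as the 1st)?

DA

Visit ZW; enqueue KQ, DN, CR, CP → queue [KQ, DN, CR, CP]
Visit KQ; enqueue JV, HZ, FT → queue [DN, CR, CP, JV, HZ, FT]
Visit DN; enqueue ZT → queue [CR, CP, JV, HZ, FT, ZT]
Visit CR; enqueue GL, FA, DA → queue [CP, JV, HZ, FT, ZT, GL, FA, DA]
Visit CP → queue [JV, HZ, FT, ZT, GL, FA, DA]
Visit JV; enqueue RA → queue [HZ, FT, ZT, GL, FA, DA, RA]
Visit HZ → queue [FT, ZT, GL, FA, DA, RA]
Visit FT → queue [ZT, GL, FA, DA, RA]
Visit ZT → queue [GL, FA, DA, RA]
Visit GL; enqueue AR → queue [FA, DA, RA, AR]
Visit FA → queue [DA, RA, AR]
Visit DA → queue [RA, AR]
Visit RA → queue [AR]
Visit AR → queue []

Visit order: ZW, KQ, DN, CR, CP, JV, HZ, FT, ZT, GL, FA, DA, RA, AR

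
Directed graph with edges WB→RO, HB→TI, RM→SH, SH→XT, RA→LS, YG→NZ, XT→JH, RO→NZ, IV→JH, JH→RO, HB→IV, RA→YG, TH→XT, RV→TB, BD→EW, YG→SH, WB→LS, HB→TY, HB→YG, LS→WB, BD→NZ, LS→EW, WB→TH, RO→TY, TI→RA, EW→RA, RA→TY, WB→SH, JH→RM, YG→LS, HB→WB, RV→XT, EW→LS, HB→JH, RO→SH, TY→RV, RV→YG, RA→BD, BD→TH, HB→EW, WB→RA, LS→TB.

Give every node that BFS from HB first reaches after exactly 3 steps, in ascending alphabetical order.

BD, TB, XT

Level 0: HB
Level 1: EW, IV, JH, TI, TY, WB, YG
Level 2: LS, NZ, RA, RM, RO, RV, SH, TH
Level 3: BD, TB, XT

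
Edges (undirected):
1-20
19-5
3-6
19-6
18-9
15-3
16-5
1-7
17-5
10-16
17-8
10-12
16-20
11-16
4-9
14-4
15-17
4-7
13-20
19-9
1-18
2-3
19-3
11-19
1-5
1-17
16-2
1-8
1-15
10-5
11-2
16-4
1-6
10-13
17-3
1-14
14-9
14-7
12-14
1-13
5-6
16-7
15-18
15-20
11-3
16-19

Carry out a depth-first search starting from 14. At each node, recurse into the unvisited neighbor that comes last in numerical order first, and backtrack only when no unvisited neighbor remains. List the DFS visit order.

14, 12, 10, 16, 20, 15, 18, 9, 19, 11, 3, 17, 8, 1, 13, 7, 4, 6, 5, 2

Visit 14
14 → 12
12 → 10
10 → 16
16 → 20
20 → 15
15 → 18
18 → 9
9 → 19
19 → 11
11 → 3
3 → 17
17 → 8
8 → 1
1 → 13
1 → 7
7 → 4
1 → 6
6 → 5
3 → 2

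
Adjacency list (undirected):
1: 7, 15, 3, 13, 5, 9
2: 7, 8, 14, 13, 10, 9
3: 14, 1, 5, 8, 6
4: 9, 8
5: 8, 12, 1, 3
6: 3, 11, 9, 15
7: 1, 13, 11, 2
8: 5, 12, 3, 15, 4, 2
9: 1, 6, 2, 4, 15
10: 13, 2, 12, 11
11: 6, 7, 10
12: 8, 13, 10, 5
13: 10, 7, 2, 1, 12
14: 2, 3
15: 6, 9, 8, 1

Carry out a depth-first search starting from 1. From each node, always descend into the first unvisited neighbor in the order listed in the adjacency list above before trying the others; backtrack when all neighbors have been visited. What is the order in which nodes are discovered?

Visit 1
1 → 7
7 → 13
13 → 10
10 → 2
2 → 8
8 → 5
5 → 12
5 → 3
3 → 14
3 → 6
6 → 11
6 → 9
9 → 4
9 → 15

1, 7, 13, 10, 2, 8, 5, 12, 3, 14, 6, 11, 9, 4, 15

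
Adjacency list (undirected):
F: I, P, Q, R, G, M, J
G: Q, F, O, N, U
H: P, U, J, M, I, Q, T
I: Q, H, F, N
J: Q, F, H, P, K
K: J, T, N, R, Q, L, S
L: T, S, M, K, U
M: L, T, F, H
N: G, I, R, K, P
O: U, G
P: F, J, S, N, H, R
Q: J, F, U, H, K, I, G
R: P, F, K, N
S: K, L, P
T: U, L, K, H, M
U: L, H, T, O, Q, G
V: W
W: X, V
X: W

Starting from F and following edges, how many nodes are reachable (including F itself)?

BFS from F visits: F, I, P, Q, R, G, M, J, H, N, S, U, K, O, L, T
Reachable nodes: 16 of 19 total.

16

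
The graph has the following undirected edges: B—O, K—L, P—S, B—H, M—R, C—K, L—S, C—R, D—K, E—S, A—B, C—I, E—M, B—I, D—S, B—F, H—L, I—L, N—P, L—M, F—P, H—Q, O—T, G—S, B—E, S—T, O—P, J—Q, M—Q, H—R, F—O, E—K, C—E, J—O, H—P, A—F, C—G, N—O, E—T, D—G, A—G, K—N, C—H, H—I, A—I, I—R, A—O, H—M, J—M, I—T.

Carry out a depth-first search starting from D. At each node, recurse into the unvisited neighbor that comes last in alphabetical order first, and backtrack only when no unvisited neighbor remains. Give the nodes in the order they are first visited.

Visit D
D → S
S → T
T → O
O → P
P → N
N → K
K → L
L → M
M → R
R → I
I → H
H → Q
Q → J
H → C
C → G
G → A
A → F
F → B
B → E

D, S, T, O, P, N, K, L, M, R, I, H, Q, J, C, G, A, F, B, E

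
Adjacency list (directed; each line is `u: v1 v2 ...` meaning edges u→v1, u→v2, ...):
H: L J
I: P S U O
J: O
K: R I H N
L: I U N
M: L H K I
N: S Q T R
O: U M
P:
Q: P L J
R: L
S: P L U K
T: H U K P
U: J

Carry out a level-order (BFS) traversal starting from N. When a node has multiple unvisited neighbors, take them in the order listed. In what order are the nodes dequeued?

N, S, Q, T, R, P, L, U, K, J, H, I, O, M

Visit N; enqueue S, Q, T, R → queue [S, Q, T, R]
Visit S; enqueue P, L, U, K → queue [Q, T, R, P, L, U, K]
Visit Q; enqueue J → queue [T, R, P, L, U, K, J]
Visit T; enqueue H → queue [R, P, L, U, K, J, H]
Visit R → queue [P, L, U, K, J, H]
Visit P → queue [L, U, K, J, H]
Visit L; enqueue I → queue [U, K, J, H, I]
Visit U → queue [K, J, H, I]
Visit K → queue [J, H, I]
Visit J; enqueue O → queue [H, I, O]
Visit H → queue [I, O]
Visit I → queue [O]
Visit O; enqueue M → queue [M]
Visit M → queue []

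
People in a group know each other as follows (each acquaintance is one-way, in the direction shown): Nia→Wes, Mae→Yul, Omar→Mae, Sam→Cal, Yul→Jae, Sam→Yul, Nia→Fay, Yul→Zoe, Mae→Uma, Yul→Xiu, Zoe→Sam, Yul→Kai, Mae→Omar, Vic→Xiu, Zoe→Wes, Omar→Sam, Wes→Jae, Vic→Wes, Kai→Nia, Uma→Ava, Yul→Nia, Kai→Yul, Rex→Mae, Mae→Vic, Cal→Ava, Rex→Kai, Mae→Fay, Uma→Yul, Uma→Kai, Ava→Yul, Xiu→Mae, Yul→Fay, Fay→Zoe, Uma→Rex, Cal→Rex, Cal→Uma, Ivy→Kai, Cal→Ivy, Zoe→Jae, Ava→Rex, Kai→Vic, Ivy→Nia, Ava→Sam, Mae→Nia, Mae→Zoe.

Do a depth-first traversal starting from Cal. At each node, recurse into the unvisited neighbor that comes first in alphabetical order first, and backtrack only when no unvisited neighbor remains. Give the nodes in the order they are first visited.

Cal, Ava, Rex, Kai, Nia, Fay, Zoe, Jae, Sam, Yul, Xiu, Mae, Omar, Uma, Vic, Wes, Ivy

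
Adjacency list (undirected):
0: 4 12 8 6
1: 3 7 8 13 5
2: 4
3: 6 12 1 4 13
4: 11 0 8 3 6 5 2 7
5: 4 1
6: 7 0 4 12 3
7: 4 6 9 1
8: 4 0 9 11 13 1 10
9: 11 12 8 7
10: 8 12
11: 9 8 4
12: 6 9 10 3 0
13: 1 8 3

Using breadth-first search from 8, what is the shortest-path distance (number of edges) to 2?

2

Level 0: 8
Level 1: 0, 1, 4, 9, 10, 11, 13
Level 2: 2, 3, 5, 6, 7, 12
2 first appears at level 2.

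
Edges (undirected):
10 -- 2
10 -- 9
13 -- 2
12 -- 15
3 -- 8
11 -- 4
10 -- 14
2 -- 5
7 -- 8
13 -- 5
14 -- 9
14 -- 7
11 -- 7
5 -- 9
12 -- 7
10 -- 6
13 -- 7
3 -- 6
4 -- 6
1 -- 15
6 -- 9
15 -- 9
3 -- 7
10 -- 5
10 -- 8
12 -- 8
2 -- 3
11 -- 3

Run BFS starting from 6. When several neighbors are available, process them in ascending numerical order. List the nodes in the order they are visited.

6, 3, 4, 9, 10, 2, 7, 8, 11, 5, 14, 15, 13, 12, 1

Visit 6; enqueue 3, 4, 9, 10 → queue [3, 4, 9, 10]
Visit 3; enqueue 2, 7, 8, 11 → queue [4, 9, 10, 2, 7, 8, 11]
Visit 4 → queue [9, 10, 2, 7, 8, 11]
Visit 9; enqueue 5, 14, 15 → queue [10, 2, 7, 8, 11, 5, 14, 15]
Visit 10 → queue [2, 7, 8, 11, 5, 14, 15]
Visit 2; enqueue 13 → queue [7, 8, 11, 5, 14, 15, 13]
Visit 7; enqueue 12 → queue [8, 11, 5, 14, 15, 13, 12]
Visit 8 → queue [11, 5, 14, 15, 13, 12]
Visit 11 → queue [5, 14, 15, 13, 12]
Visit 5 → queue [14, 15, 13, 12]
Visit 14 → queue [15, 13, 12]
Visit 15; enqueue 1 → queue [13, 12, 1]
Visit 13 → queue [12, 1]
Visit 12 → queue [1]
Visit 1 → queue []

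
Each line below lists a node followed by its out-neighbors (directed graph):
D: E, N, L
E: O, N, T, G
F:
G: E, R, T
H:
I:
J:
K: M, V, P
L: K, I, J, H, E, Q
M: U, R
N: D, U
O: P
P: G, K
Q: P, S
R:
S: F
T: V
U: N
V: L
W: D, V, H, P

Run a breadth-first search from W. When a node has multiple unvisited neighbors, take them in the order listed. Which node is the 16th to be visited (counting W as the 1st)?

Q

Visit W; enqueue D, V, H, P → queue [D, V, H, P]
Visit D; enqueue E, N, L → queue [V, H, P, E, N, L]
Visit V → queue [H, P, E, N, L]
Visit H → queue [P, E, N, L]
Visit P; enqueue G, K → queue [E, N, L, G, K]
Visit E; enqueue O, T → queue [N, L, G, K, O, T]
Visit N; enqueue U → queue [L, G, K, O, T, U]
Visit L; enqueue I, J, Q → queue [G, K, O, T, U, I, J, Q]
Visit G; enqueue R → queue [K, O, T, U, I, J, Q, R]
Visit K; enqueue M → queue [O, T, U, I, J, Q, R, M]
Visit O → queue [T, U, I, J, Q, R, M]
Visit T → queue [U, I, J, Q, R, M]
Visit U → queue [I, J, Q, R, M]
Visit I → queue [J, Q, R, M]
Visit J → queue [Q, R, M]
Visit Q; enqueue S → queue [R, M, S]
Visit R → queue [M, S]
Visit M → queue [S]
Visit S; enqueue F → queue [F]
Visit F → queue []

Visit order: W, D, V, H, P, E, N, L, G, K, O, T, U, I, J, Q, R, M, S, F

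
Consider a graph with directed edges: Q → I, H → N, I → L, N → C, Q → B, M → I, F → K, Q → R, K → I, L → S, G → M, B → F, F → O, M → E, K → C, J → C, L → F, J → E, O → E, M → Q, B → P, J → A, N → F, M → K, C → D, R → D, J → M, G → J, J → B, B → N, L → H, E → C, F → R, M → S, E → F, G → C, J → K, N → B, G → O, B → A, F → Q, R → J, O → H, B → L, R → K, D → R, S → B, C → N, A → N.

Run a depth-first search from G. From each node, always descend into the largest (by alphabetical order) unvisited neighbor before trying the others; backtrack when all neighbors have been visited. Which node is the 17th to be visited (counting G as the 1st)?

Visit G
G → O
O → H
H → N
N → F
F → R
R → K
K → I
I → L
L → S
S → B
B → P
B → A
K → C
C → D
R → J
J → M
M → Q
M → E

Visit order: G, O, H, N, F, R, K, I, L, S, B, P, A, C, D, J, M, Q, E

M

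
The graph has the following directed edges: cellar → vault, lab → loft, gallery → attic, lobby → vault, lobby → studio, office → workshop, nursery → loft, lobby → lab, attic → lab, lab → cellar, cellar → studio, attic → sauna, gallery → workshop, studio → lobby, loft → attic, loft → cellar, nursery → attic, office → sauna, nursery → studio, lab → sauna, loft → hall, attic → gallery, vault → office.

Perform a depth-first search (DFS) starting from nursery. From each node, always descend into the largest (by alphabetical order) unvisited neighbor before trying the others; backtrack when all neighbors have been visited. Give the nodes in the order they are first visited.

nursery, studio, lobby, vault, office, workshop, sauna, lab, loft, hall, cellar, attic, gallery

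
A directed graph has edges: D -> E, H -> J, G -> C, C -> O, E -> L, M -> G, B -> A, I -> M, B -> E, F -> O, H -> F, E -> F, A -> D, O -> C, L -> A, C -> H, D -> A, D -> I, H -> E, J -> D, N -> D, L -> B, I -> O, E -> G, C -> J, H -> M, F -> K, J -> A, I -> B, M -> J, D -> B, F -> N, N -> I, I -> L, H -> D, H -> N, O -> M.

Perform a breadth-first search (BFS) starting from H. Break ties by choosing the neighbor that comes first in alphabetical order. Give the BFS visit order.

H, D, E, F, J, M, N, A, B, I, G, L, K, O, C

Visit H; enqueue D, E, F, J, M, N → queue [D, E, F, J, M, N]
Visit D; enqueue A, B, I → queue [E, F, J, M, N, A, B, I]
Visit E; enqueue G, L → queue [F, J, M, N, A, B, I, G, L]
Visit F; enqueue K, O → queue [J, M, N, A, B, I, G, L, K, O]
Visit J → queue [M, N, A, B, I, G, L, K, O]
Visit M → queue [N, A, B, I, G, L, K, O]
Visit N → queue [A, B, I, G, L, K, O]
Visit A → queue [B, I, G, L, K, O]
Visit B → queue [I, G, L, K, O]
Visit I → queue [G, L, K, O]
Visit G; enqueue C → queue [L, K, O, C]
Visit L → queue [K, O, C]
Visit K → queue [O, C]
Visit O → queue [C]
Visit C → queue []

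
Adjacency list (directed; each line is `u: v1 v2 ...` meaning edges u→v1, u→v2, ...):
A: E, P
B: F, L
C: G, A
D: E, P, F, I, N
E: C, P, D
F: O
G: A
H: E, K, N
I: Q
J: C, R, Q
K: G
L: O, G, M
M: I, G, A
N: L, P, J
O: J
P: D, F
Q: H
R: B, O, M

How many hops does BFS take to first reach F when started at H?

3

Level 0: H
Level 1: E, K, N
Level 2: C, D, G, J, L, P
Level 3: A, F, I, M, O, Q, R
Level 4: B
F first appears at level 3.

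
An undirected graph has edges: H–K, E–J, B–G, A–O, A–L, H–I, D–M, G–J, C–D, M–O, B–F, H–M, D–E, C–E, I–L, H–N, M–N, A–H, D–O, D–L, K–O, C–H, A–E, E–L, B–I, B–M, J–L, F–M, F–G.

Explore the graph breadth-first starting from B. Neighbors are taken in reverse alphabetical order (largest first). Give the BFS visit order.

Visit B; enqueue M, I, G, F → queue [M, I, G, F]
Visit M; enqueue O, N, H, D → queue [I, G, F, O, N, H, D]
Visit I; enqueue L → queue [G, F, O, N, H, D, L]
Visit G; enqueue J → queue [F, O, N, H, D, L, J]
Visit F → queue [O, N, H, D, L, J]
Visit O; enqueue K, A → queue [N, H, D, L, J, K, A]
Visit N → queue [H, D, L, J, K, A]
Visit H; enqueue C → queue [D, L, J, K, A, C]
Visit D; enqueue E → queue [L, J, K, A, C, E]
Visit L → queue [J, K, A, C, E]
Visit J → queue [K, A, C, E]
Visit K → queue [A, C, E]
Visit A → queue [C, E]
Visit C → queue [E]
Visit E → queue []

B -> M -> I -> G -> F -> O -> N -> H -> D -> L -> J -> K -> A -> C -> E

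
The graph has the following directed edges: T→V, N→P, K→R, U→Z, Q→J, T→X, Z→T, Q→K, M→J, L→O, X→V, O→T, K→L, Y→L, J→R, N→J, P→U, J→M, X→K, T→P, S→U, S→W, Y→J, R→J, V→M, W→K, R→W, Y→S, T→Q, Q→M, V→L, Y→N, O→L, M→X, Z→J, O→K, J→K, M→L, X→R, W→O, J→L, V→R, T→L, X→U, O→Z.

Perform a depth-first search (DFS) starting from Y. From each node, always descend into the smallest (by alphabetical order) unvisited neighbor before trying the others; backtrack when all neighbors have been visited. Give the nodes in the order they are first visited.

Y -> J -> K -> L -> O -> T -> P -> U -> Z -> Q -> M -> X -> R -> W -> V -> N -> S

Visit Y
Y → J
J → K
K → L
L → O
O → T
T → P
P → U
U → Z
T → Q
Q → M
M → X
X → R
R → W
X → V
Y → N
Y → S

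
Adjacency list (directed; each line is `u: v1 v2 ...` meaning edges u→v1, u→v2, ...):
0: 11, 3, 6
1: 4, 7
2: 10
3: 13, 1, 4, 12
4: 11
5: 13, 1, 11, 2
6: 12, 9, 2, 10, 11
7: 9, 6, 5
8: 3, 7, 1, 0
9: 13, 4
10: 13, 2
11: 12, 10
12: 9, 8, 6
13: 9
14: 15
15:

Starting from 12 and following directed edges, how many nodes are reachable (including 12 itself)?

14

BFS from 12 visits: 12, 9, 8, 6, 13, 4, 3, 7, 1, 0, 2, 10, 11, 5
Reachable nodes: 14 of 16 total.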